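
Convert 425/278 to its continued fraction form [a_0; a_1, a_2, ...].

Run the Euclidean algorithm on 425 and 278; the successive quotients are the partial quotients a_0, a_1, ... (each step inverts the fractional part left over by the previous one):
  425 = 1*278 + 147, so a_0 = 1.
  278 = 1*147 + 131, so a_1 = 1.
  147 = 1*131 + 16, so a_2 = 1.
  131 = 8*16 + 3, so a_3 = 8.
  16 = 5*3 + 1, so a_4 = 5.
  3 = 3*1 + 0, so a_5 = 3.
The remainder reaches 0 after 6 divisions, so the expansion has 6 partial quotients, read off in order.

[1; 1, 1, 8, 5, 3]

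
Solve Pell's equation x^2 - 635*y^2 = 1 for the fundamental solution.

(x, y) = (126, 5)

First expand sqrt(635) as a continued fraction. With x_i = (sqrt(635) + m_i)/d_i and (m_0, d_0) = (0, 1): a_0 = floor(sqrt(635)) = 25, since 25^2 = 625 <= 635 < 676 = 26^2.
Iterate m_{i+1} = d_i*a_i - m_i, d_{i+1} = (635 - m_{i+1}^2)/d_i, a_{i+1} = floor((a_0 + m_{i+1})/d_{i+1}):
  m_1 = 1*25 - 0 = 25, d_1 = (635 - 25^2)/1 = 10/1 = 10, a_1 = floor((25 + 25)/10) = 5.
  m_2 = 10*5 - 25 = 25, d_2 = (635 - 25^2)/10 = 10/10 = 1, a_2 = floor((25 + 25)/1) = 50.
  m_3 = 1*50 - 25 = 25, d_3 = (635 - 25^2)/1 = 10/1 = 10: (m_3, d_3) = (m_1, d_1) = (25, 10), so from here the quotients repeat a_1, a_2; the period length is 2.
So sqrt(635) = [25; (5, 50)] with period length k = 2.
k is even, so the fundamental solution of x^2 - 635y^2 = 1 is (p_{k-1}, q_{k-1}) = (p_1, q_1); compute convergents through index 1.
Convergents (p_i = a_i*p_{i-1} + p_{i-2}, q_i = a_i*q_{i-1} + q_{i-2} with p_{-2}=0, p_{-1}=1, q_{-2}=1, q_{-1}=0):
  i=0: a_0=25, p_0 = 25*1 + 0 = 25, q_0 = 25*0 + 1 = 1.
  i=1: a_1=5, p_1 = 5*25 + 1 = 126, q_1 = 5*1 + 0 = 5.
Check: 126^2 - 635*5^2 = 15876 - 15875 = 1, so (x, y) = (126, 5) solves the equation, and by the theorem it is the least positive solution.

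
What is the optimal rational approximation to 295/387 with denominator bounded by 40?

Expand x = 295/387 as a continued fraction with the Euclidean algorithm:
  295 = 0*387 + 295, so a_0 = 0.
  387 = 1*295 + 92, so a_1 = 1.
  295 = 3*92 + 19, so a_2 = 3.
  92 = 4*19 + 16, so a_3 = 4.
  19 = 1*16 + 3, so a_4 = 1.
  16 = 5*3 + 1, so a_5 = 5.
  3 = 3*1 + 0, so a_6 = 3.
so x = [0; 1, 3, 4, 1, 5, 3].
Convergents (p_i = a_i*p_{i-1} + p_{i-2}, q_i = a_i*q_{i-1} + q_{i-2} with p_{-2}=0, p_{-1}=1, q_{-2}=1, q_{-1}=0), until the denominator exceeds 40:
  i=0: a_0=0, p_0 = 0*1 + 0 = 0, q_0 = 0*0 + 1 = 1.
  i=1: a_1=1, p_1 = 1*0 + 1 = 1, q_1 = 1*1 + 0 = 1.
  i=2: a_2=3, p_2 = 3*1 + 0 = 3, q_2 = 3*1 + 1 = 4.
  i=3: a_3=4, p_3 = 4*3 + 1 = 13, q_3 = 4*4 + 1 = 17.
  i=4: a_4=1, p_4 = 1*13 + 3 = 16, q_4 = 1*17 + 4 = 21.
  i=5: a_5=5, p_5 = 5*16 + 13 = 93, q_5 = 5*21 + 17 = 122.
q_5 = 122 > 40, so the last convergent with denominator <= 40 is p_4/q_4 = 16/21.
The closest fraction with denominator <= 40 is either p_4/q_4 or the intermediate fraction (k*p_4 + p_3)/(k*q_4 + q_3) with the largest k >= 1 whose denominator stays <= 40; these approach x as k grows, and every other convergent or intermediate fraction in range is farther away.
Largest k: floor((40 - q_3)/q_4) = floor((40 - 17)/21) = 1.
That gives (1*16 + 13)/(1*21 + 17) = 29/38.
Compare the errors: |x - 16/21| = |295*21 - 16*387|/(387*21) = 3/8127, and |x - 29/38| = |295*38 - 29*387|/(387*38) = 13/14706.
Cross-multiplying, 3*14706 = 44118 < 105651 = 13*8127, so 3/8127 is smaller: the convergent 16/21 is closer to x than 29/38.

16/21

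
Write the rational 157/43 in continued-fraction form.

[3; 1, 1, 1, 6, 2]

Run the Euclidean algorithm on 157 and 43; the successive quotients are the partial quotients a_0, a_1, ... (each step inverts the fractional part left over by the previous one):
  157 = 3*43 + 28, so a_0 = 3.
  43 = 1*28 + 15, so a_1 = 1.
  28 = 1*15 + 13, so a_2 = 1.
  15 = 1*13 + 2, so a_3 = 1.
  13 = 6*2 + 1, so a_4 = 6.
  2 = 2*1 + 0, so a_5 = 2.
The remainder reaches 0 after 6 divisions, so the expansion has 6 partial quotients, read off in order.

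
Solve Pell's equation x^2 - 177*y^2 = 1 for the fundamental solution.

(x, y) = (62423, 4692)

First expand sqrt(177) as a continued fraction. With x_i = (sqrt(177) + m_i)/d_i and (m_0, d_0) = (0, 1): a_0 = floor(sqrt(177)) = 13, since 13^2 = 169 <= 177 < 196 = 14^2.
Iterate m_{i+1} = d_i*a_i - m_i, d_{i+1} = (177 - m_{i+1}^2)/d_i, a_{i+1} = floor((a_0 + m_{i+1})/d_{i+1}):
  m_1 = 1*13 - 0 = 13, d_1 = (177 - 13^2)/1 = 8/1 = 8, a_1 = floor((13 + 13)/8) = 3.
  m_2 = 8*3 - 13 = 11, d_2 = (177 - 11^2)/8 = 56/8 = 7, a_2 = floor((13 + 11)/7) = 3.
  m_3 = 7*3 - 11 = 10, d_3 = (177 - 10^2)/7 = 77/7 = 11, a_3 = floor((13 + 10)/11) = 2.
  m_4 = 11*2 - 10 = 12, d_4 = (177 - 12^2)/11 = 33/11 = 3, a_4 = floor((13 + 12)/3) = 8.
  m_5 = 3*8 - 12 = 12, d_5 = (177 - 12^2)/3 = 33/3 = 11, a_5 = floor((13 + 12)/11) = 2.
  m_6 = 11*2 - 12 = 10, d_6 = (177 - 10^2)/11 = 77/11 = 7, a_6 = floor((13 + 10)/7) = 3.
  m_7 = 7*3 - 10 = 11, d_7 = (177 - 11^2)/7 = 56/7 = 8, a_7 = floor((13 + 11)/8) = 3.
  m_8 = 8*3 - 11 = 13, d_8 = (177 - 13^2)/8 = 8/8 = 1, a_8 = floor((13 + 13)/1) = 26.
  m_9 = 1*26 - 13 = 13, d_9 = (177 - 13^2)/1 = 8/1 = 8: (m_9, d_9) = (m_1, d_1) = (13, 8), so from here the quotients repeat a_1, ..., a_8; the period length is 8.
So sqrt(177) = [13; (3, 3, 2, 8, 2, 3, 3, 26)] with period length k = 8.
k is even, so the fundamental solution of x^2 - 177y^2 = 1 is (p_{k-1}, q_{k-1}) = (p_7, q_7); compute convergents through index 7.
Convergents (p_i = a_i*p_{i-1} + p_{i-2}, q_i = a_i*q_{i-1} + q_{i-2} with p_{-2}=0, p_{-1}=1, q_{-2}=1, q_{-1}=0):
  i=0: a_0=13, p_0 = 13*1 + 0 = 13, q_0 = 13*0 + 1 = 1.
  i=1: a_1=3, p_1 = 3*13 + 1 = 40, q_1 = 3*1 + 0 = 3.
  i=2: a_2=3, p_2 = 3*40 + 13 = 133, q_2 = 3*3 + 1 = 10.
  i=3: a_3=2, p_3 = 2*133 + 40 = 306, q_3 = 2*10 + 3 = 23.
  i=4: a_4=8, p_4 = 8*306 + 133 = 2581, q_4 = 8*23 + 10 = 194.
  i=5: a_5=2, p_5 = 2*2581 + 306 = 5468, q_5 = 2*194 + 23 = 411.
  i=6: a_6=3, p_6 = 3*5468 + 2581 = 18985, q_6 = 3*411 + 194 = 1427.
  i=7: a_7=3, p_7 = 3*18985 + 5468 = 62423, q_7 = 3*1427 + 411 = 4692.
Check: 62423^2 - 177*4692^2 = 3896630929 - 3896630928 = 1, so (x, y) = (62423, 4692) solves the equation, and by the theorem it is the least positive solution.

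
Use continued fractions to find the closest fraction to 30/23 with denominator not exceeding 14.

17/13

Expand x = 30/23 as a continued fraction with the Euclidean algorithm:
  30 = 1*23 + 7, so a_0 = 1.
  23 = 3*7 + 2, so a_1 = 3.
  7 = 3*2 + 1, so a_2 = 3.
  2 = 2*1 + 0, so a_3 = 2.
so x = [1; 3, 3, 2].
Convergents (p_i = a_i*p_{i-1} + p_{i-2}, q_i = a_i*q_{i-1} + q_{i-2} with p_{-2}=0, p_{-1}=1, q_{-2}=1, q_{-1}=0), until the denominator exceeds 14:
  i=0: a_0=1, p_0 = 1*1 + 0 = 1, q_0 = 1*0 + 1 = 1.
  i=1: a_1=3, p_1 = 3*1 + 1 = 4, q_1 = 3*1 + 0 = 3.
  i=2: a_2=3, p_2 = 3*4 + 1 = 13, q_2 = 3*3 + 1 = 10.
  i=3: a_3=2, p_3 = 2*13 + 4 = 30, q_3 = 2*10 + 3 = 23.
q_3 = 23 > 14, so the last convergent with denominator <= 14 is p_2/q_2 = 13/10.
The closest fraction with denominator <= 14 is either p_2/q_2 or the intermediate fraction (k*p_2 + p_1)/(k*q_2 + q_1) with the largest k >= 1 whose denominator stays <= 14; these approach x as k grows, and every other convergent or intermediate fraction in range is farther away.
Largest k: floor((14 - q_1)/q_2) = floor((14 - 3)/10) = 1.
That gives (1*13 + 4)/(1*10 + 3) = 17/13.
Compare the errors: |x - 13/10| = |30*10 - 13*23|/(23*10) = 1/230, and |x - 17/13| = |30*13 - 17*23|/(23*13) = 1/299.
Cross-multiplying, 1*230 = 230 < 299 = 1*299, so 1/299 is smaller: the intermediate fraction 17/13 is closer to x than 13/10.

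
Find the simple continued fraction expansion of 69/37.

[1; 1, 6, 2, 2]

Run the Euclidean algorithm on 69 and 37; the successive quotients are the partial quotients a_0, a_1, ... (each step inverts the fractional part left over by the previous one):
  69 = 1*37 + 32, so a_0 = 1.
  37 = 1*32 + 5, so a_1 = 1.
  32 = 6*5 + 2, so a_2 = 6.
  5 = 2*2 + 1, so a_3 = 2.
  2 = 2*1 + 0, so a_4 = 2.
The remainder reaches 0 after 5 divisions, so the expansion has 5 partial quotients, read off in order.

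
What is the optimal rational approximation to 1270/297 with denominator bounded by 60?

Expand x = 1270/297 as a continued fraction with the Euclidean algorithm:
  1270 = 4*297 + 82, so a_0 = 4.
  297 = 3*82 + 51, so a_1 = 3.
  82 = 1*51 + 31, so a_2 = 1.
  51 = 1*31 + 20, so a_3 = 1.
  31 = 1*20 + 11, so a_4 = 1.
  20 = 1*11 + 9, so a_5 = 1.
  11 = 1*9 + 2, so a_6 = 1.
  9 = 4*2 + 1, so a_7 = 4.
  2 = 2*1 + 0, so a_8 = 2.
so x = [4; 3, 1, 1, 1, 1, 1, 4, 2].
Convergents (p_i = a_i*p_{i-1} + p_{i-2}, q_i = a_i*q_{i-1} + q_{i-2} with p_{-2}=0, p_{-1}=1, q_{-2}=1, q_{-1}=0), until the denominator exceeds 60:
  i=0: a_0=4, p_0 = 4*1 + 0 = 4, q_0 = 4*0 + 1 = 1.
  i=1: a_1=3, p_1 = 3*4 + 1 = 13, q_1 = 3*1 + 0 = 3.
  i=2: a_2=1, p_2 = 1*13 + 4 = 17, q_2 = 1*3 + 1 = 4.
  i=3: a_3=1, p_3 = 1*17 + 13 = 30, q_3 = 1*4 + 3 = 7.
  i=4: a_4=1, p_4 = 1*30 + 17 = 47, q_4 = 1*7 + 4 = 11.
  i=5: a_5=1, p_5 = 1*47 + 30 = 77, q_5 = 1*11 + 7 = 18.
  i=6: a_6=1, p_6 = 1*77 + 47 = 124, q_6 = 1*18 + 11 = 29.
  i=7: a_7=4, p_7 = 4*124 + 77 = 573, q_7 = 4*29 + 18 = 134.
q_7 = 134 > 60, so the last convergent with denominator <= 60 is p_6/q_6 = 124/29.
The closest fraction with denominator <= 60 is either p_6/q_6 or the intermediate fraction (k*p_6 + p_5)/(k*q_6 + q_5) with the largest k >= 1 whose denominator stays <= 60; these approach x as k grows, and every other convergent or intermediate fraction in range is farther away.
Largest k: floor((60 - q_5)/q_6) = floor((60 - 18)/29) = 1.
That gives (1*124 + 77)/(1*29 + 18) = 201/47.
Compare the errors: |x - 124/29| = |1270*29 - 124*297|/(297*29) = 2/8613, and |x - 201/47| = |1270*47 - 201*297|/(297*47) = 7/13959.
Cross-multiplying, 2*13959 = 27918 < 60291 = 7*8613, so 2/8613 is smaller: the convergent 124/29 is closer to x than 201/47.

124/29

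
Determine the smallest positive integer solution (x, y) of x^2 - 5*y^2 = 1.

(x, y) = (9, 4)

First expand sqrt(5) as a continued fraction. With x_i = (sqrt(5) + m_i)/d_i and (m_0, d_0) = (0, 1): a_0 = floor(sqrt(5)) = 2, since 2^2 = 4 <= 5 < 9 = 3^2.
Iterate m_{i+1} = d_i*a_i - m_i, d_{i+1} = (5 - m_{i+1}^2)/d_i, a_{i+1} = floor((a_0 + m_{i+1})/d_{i+1}):
  m_1 = 1*2 - 0 = 2, d_1 = (5 - 2^2)/1 = 1/1 = 1, a_1 = floor((2 + 2)/1) = 4.
  m_2 = 1*4 - 2 = 2, d_2 = (5 - 2^2)/1 = 1/1 = 1: (m_2, d_2) = (m_1, d_1) = (2, 1), so from here the quotient a_1 repeats; the period length is 1.
So sqrt(5) = [2; (4)] with period length k = 1.
k is odd, so (p_{k-1}, q_{k-1}) only solves x^2 - 5y^2 = -1 and the fundamental solution of x^2 - 5y^2 = 1 is (p_{2k-1}, q_{2k-1}) = (p_1, q_1); compute convergents through index 1, running through the period twice.
Convergents (p_i = a_i*p_{i-1} + p_{i-2}, q_i = a_i*q_{i-1} + q_{i-2} with p_{-2}=0, p_{-1}=1, q_{-2}=1, q_{-1}=0):
  i=0: a_0=2, p_0 = 2*1 + 0 = 2, q_0 = 2*0 + 1 = 1.
  i=1: a_1=4, p_1 = 4*2 + 1 = 9, q_1 = 4*1 + 0 = 4.
Indeed p_0^2 - 5*q_0^2 = 4 - 5 = -1, not +1.
Check: 9^2 - 5*4^2 = 81 - 80 = 1, so (x, y) = (9, 4) solves the equation, and by the theorem it is the least positive solution.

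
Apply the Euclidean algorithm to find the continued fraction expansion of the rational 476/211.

[2; 3, 1, 9, 1, 4]

Run the Euclidean algorithm on 476 and 211; the successive quotients are the partial quotients a_0, a_1, ... (each step inverts the fractional part left over by the previous one):
  476 = 2*211 + 54, so a_0 = 2.
  211 = 3*54 + 49, so a_1 = 3.
  54 = 1*49 + 5, so a_2 = 1.
  49 = 9*5 + 4, so a_3 = 9.
  5 = 1*4 + 1, so a_4 = 1.
  4 = 4*1 + 0, so a_5 = 4.
The remainder reaches 0 after 6 divisions, so the expansion has 6 partial quotients, read off in order.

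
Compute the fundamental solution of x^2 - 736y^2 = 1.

(x, y) = (24335, 897)

First expand sqrt(736) as a continued fraction. With x_i = (sqrt(736) + m_i)/d_i and (m_0, d_0) = (0, 1): a_0 = floor(sqrt(736)) = 27, since 27^2 = 729 <= 736 < 784 = 28^2.
Iterate m_{i+1} = d_i*a_i - m_i, d_{i+1} = (736 - m_{i+1}^2)/d_i, a_{i+1} = floor((a_0 + m_{i+1})/d_{i+1}):
  m_1 = 1*27 - 0 = 27, d_1 = (736 - 27^2)/1 = 7/1 = 7, a_1 = floor((27 + 27)/7) = 7.
  m_2 = 7*7 - 27 = 22, d_2 = (736 - 22^2)/7 = 252/7 = 36, a_2 = floor((27 + 22)/36) = 1.
  m_3 = 36*1 - 22 = 14, d_3 = (736 - 14^2)/36 = 540/36 = 15, a_3 = floor((27 + 14)/15) = 2.
  m_4 = 15*2 - 14 = 16, d_4 = (736 - 16^2)/15 = 480/15 = 32, a_4 = floor((27 + 16)/32) = 1.
  m_5 = 32*1 - 16 = 16, d_5 = (736 - 16^2)/32 = 480/32 = 15, a_5 = floor((27 + 16)/15) = 2.
  m_6 = 15*2 - 16 = 14, d_6 = (736 - 14^2)/15 = 540/15 = 36, a_6 = floor((27 + 14)/36) = 1.
  m_7 = 36*1 - 14 = 22, d_7 = (736 - 22^2)/36 = 252/36 = 7, a_7 = floor((27 + 22)/7) = 7.
  m_8 = 7*7 - 22 = 27, d_8 = (736 - 27^2)/7 = 7/7 = 1, a_8 = floor((27 + 27)/1) = 54.
  m_9 = 1*54 - 27 = 27, d_9 = (736 - 27^2)/1 = 7/1 = 7: (m_9, d_9) = (m_1, d_1) = (27, 7), so from here the quotients repeat a_1, ..., a_8; the period length is 8.
So sqrt(736) = [27; (7, 1, 2, 1, 2, 1, 7, 54)] with period length k = 8.
k is even, so the fundamental solution of x^2 - 736y^2 = 1 is (p_{k-1}, q_{k-1}) = (p_7, q_7); compute convergents through index 7.
Convergents (p_i = a_i*p_{i-1} + p_{i-2}, q_i = a_i*q_{i-1} + q_{i-2} with p_{-2}=0, p_{-1}=1, q_{-2}=1, q_{-1}=0):
  i=0: a_0=27, p_0 = 27*1 + 0 = 27, q_0 = 27*0 + 1 = 1.
  i=1: a_1=7, p_1 = 7*27 + 1 = 190, q_1 = 7*1 + 0 = 7.
  i=2: a_2=1, p_2 = 1*190 + 27 = 217, q_2 = 1*7 + 1 = 8.
  i=3: a_3=2, p_3 = 2*217 + 190 = 624, q_3 = 2*8 + 7 = 23.
  i=4: a_4=1, p_4 = 1*624 + 217 = 841, q_4 = 1*23 + 8 = 31.
  i=5: a_5=2, p_5 = 2*841 + 624 = 2306, q_5 = 2*31 + 23 = 85.
  i=6: a_6=1, p_6 = 1*2306 + 841 = 3147, q_6 = 1*85 + 31 = 116.
  i=7: a_7=7, p_7 = 7*3147 + 2306 = 24335, q_7 = 7*116 + 85 = 897.
Check: 24335^2 - 736*897^2 = 592192225 - 592192224 = 1, so (x, y) = (24335, 897) solves the equation, and by the theorem it is the least positive solution.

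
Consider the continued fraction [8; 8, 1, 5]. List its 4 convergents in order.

Using the convergent recurrence p_i = a_i*p_{i-1} + p_{i-2}, q_i = a_i*q_{i-1} + q_{i-2} with p_{-2}=0, p_{-1}=1, q_{-2}=1, q_{-1}=0:
  i=0: a_0=8, p_0 = 8*1 + 0 = 8, q_0 = 8*0 + 1 = 1.
  i=1: a_1=8, p_1 = 8*8 + 1 = 65, q_1 = 8*1 + 0 = 8.
  i=2: a_2=1, p_2 = 1*65 + 8 = 73, q_2 = 1*8 + 1 = 9.
  i=3: a_3=5, p_3 = 5*73 + 65 = 430, q_3 = 5*9 + 8 = 53.

8/1, 65/8, 73/9, 430/53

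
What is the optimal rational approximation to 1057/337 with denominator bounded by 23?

Expand x = 1057/337 as a continued fraction with the Euclidean algorithm:
  1057 = 3*337 + 46, so a_0 = 3.
  337 = 7*46 + 15, so a_1 = 7.
  46 = 3*15 + 1, so a_2 = 3.
  15 = 15*1 + 0, so a_3 = 15.
so x = [3; 7, 3, 15].
Convergents (p_i = a_i*p_{i-1} + p_{i-2}, q_i = a_i*q_{i-1} + q_{i-2} with p_{-2}=0, p_{-1}=1, q_{-2}=1, q_{-1}=0), until the denominator exceeds 23:
  i=0: a_0=3, p_0 = 3*1 + 0 = 3, q_0 = 3*0 + 1 = 1.
  i=1: a_1=7, p_1 = 7*3 + 1 = 22, q_1 = 7*1 + 0 = 7.
  i=2: a_2=3, p_2 = 3*22 + 3 = 69, q_2 = 3*7 + 1 = 22.
  i=3: a_3=15, p_3 = 15*69 + 22 = 1057, q_3 = 15*22 + 7 = 337.
q_3 = 337 > 23, so the last convergent with denominator <= 23 is p_2/q_2 = 69/22.
The closest fraction with denominator <= 23 is either p_2/q_2 or the intermediate fraction (k*p_2 + p_1)/(k*q_2 + q_1) with the largest k >= 1 whose denominator stays <= 23; these approach x as k grows, and every other convergent or intermediate fraction in range is farther away.
Largest k: floor((23 - q_1)/q_2) = floor((23 - 7)/22) = 0.
Since k = 0, no intermediate fraction beyond p_2/q_2 has denominator <= 23, so the convergent 69/22 is the closest (its error is |1057*22 - 69*337|/(337*22) = 1/7414).

69/22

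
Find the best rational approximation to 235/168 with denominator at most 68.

7/5

Expand x = 235/168 as a continued fraction with the Euclidean algorithm:
  235 = 1*168 + 67, so a_0 = 1.
  168 = 2*67 + 34, so a_1 = 2.
  67 = 1*34 + 33, so a_2 = 1.
  34 = 1*33 + 1, so a_3 = 1.
  33 = 33*1 + 0, so a_4 = 33.
so x = [1; 2, 1, 1, 33].
Convergents (p_i = a_i*p_{i-1} + p_{i-2}, q_i = a_i*q_{i-1} + q_{i-2} with p_{-2}=0, p_{-1}=1, q_{-2}=1, q_{-1}=0), until the denominator exceeds 68:
  i=0: a_0=1, p_0 = 1*1 + 0 = 1, q_0 = 1*0 + 1 = 1.
  i=1: a_1=2, p_1 = 2*1 + 1 = 3, q_1 = 2*1 + 0 = 2.
  i=2: a_2=1, p_2 = 1*3 + 1 = 4, q_2 = 1*2 + 1 = 3.
  i=3: a_3=1, p_3 = 1*4 + 3 = 7, q_3 = 1*3 + 2 = 5.
  i=4: a_4=33, p_4 = 33*7 + 4 = 235, q_4 = 33*5 + 3 = 168.
q_4 = 168 > 68, so the last convergent with denominator <= 68 is p_3/q_3 = 7/5.
The closest fraction with denominator <= 68 is either p_3/q_3 or the intermediate fraction (k*p_3 + p_2)/(k*q_3 + q_2) with the largest k >= 1 whose denominator stays <= 68; these approach x as k grows, and every other convergent or intermediate fraction in range is farther away.
Largest k: floor((68 - q_2)/q_3) = floor((68 - 3)/5) = 13.
That gives (13*7 + 4)/(13*5 + 3) = 95/68.
Compare the errors: |x - 7/5| = |235*5 - 7*168|/(168*5) = 1/840, and |x - 95/68| = |235*68 - 95*168|/(168*68) = 20/11424.
Cross-multiplying, 1*11424 = 11424 < 16800 = 20*840, so 1/840 is smaller: the convergent 7/5 is closer to x than 95/68.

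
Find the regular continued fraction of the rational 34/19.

Run the Euclidean algorithm on 34 and 19; the successive quotients are the partial quotients a_0, a_1, ... (each step inverts the fractional part left over by the previous one):
  34 = 1*19 + 15, so a_0 = 1.
  19 = 1*15 + 4, so a_1 = 1.
  15 = 3*4 + 3, so a_2 = 3.
  4 = 1*3 + 1, so a_3 = 1.
  3 = 3*1 + 0, so a_4 = 3.
The remainder reaches 0 after 5 divisions, so the expansion has 5 partial quotients, read off in order.

[1; 1, 3, 1, 3]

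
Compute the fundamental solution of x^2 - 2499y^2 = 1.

First expand sqrt(2499) as a continued fraction. With x_i = (sqrt(2499) + m_i)/d_i and (m_0, d_0) = (0, 1): a_0 = floor(sqrt(2499)) = 49, since 49^2 = 2401 <= 2499 < 2500 = 50^2.
Iterate m_{i+1} = d_i*a_i - m_i, d_{i+1} = (2499 - m_{i+1}^2)/d_i, a_{i+1} = floor((a_0 + m_{i+1})/d_{i+1}):
  m_1 = 1*49 - 0 = 49, d_1 = (2499 - 49^2)/1 = 98/1 = 98, a_1 = floor((49 + 49)/98) = 1.
  m_2 = 98*1 - 49 = 49, d_2 = (2499 - 49^2)/98 = 98/98 = 1, a_2 = floor((49 + 49)/1) = 98.
  m_3 = 1*98 - 49 = 49, d_3 = (2499 - 49^2)/1 = 98/1 = 98: (m_3, d_3) = (m_1, d_1) = (49, 98), so from here the quotients repeat a_1, a_2; the period length is 2.
So sqrt(2499) = [49; (1, 98)] with period length k = 2.
k is even, so the fundamental solution of x^2 - 2499y^2 = 1 is (p_{k-1}, q_{k-1}) = (p_1, q_1); compute convergents through index 1.
Convergents (p_i = a_i*p_{i-1} + p_{i-2}, q_i = a_i*q_{i-1} + q_{i-2} with p_{-2}=0, p_{-1}=1, q_{-2}=1, q_{-1}=0):
  i=0: a_0=49, p_0 = 49*1 + 0 = 49, q_0 = 49*0 + 1 = 1.
  i=1: a_1=1, p_1 = 1*49 + 1 = 50, q_1 = 1*1 + 0 = 1.
Check: 50^2 - 2499*1^2 = 2500 - 2499 = 1, so (x, y) = (50, 1) solves the equation, and by the theorem it is the least positive solution.

(x, y) = (50, 1)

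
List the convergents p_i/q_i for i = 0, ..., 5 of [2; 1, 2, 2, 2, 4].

Using the convergent recurrence p_i = a_i*p_{i-1} + p_{i-2}, q_i = a_i*q_{i-1} + q_{i-2} with p_{-2}=0, p_{-1}=1, q_{-2}=1, q_{-1}=0:
  i=0: a_0=2, p_0 = 2*1 + 0 = 2, q_0 = 2*0 + 1 = 1.
  i=1: a_1=1, p_1 = 1*2 + 1 = 3, q_1 = 1*1 + 0 = 1.
  i=2: a_2=2, p_2 = 2*3 + 2 = 8, q_2 = 2*1 + 1 = 3.
  i=3: a_3=2, p_3 = 2*8 + 3 = 19, q_3 = 2*3 + 1 = 7.
  i=4: a_4=2, p_4 = 2*19 + 8 = 46, q_4 = 2*7 + 3 = 17.
  i=5: a_5=4, p_5 = 4*46 + 19 = 203, q_5 = 4*17 + 7 = 75.

2/1, 3/1, 8/3, 19/7, 46/17, 203/75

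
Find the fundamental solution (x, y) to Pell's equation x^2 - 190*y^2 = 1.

First expand sqrt(190) as a continued fraction. With x_i = (sqrt(190) + m_i)/d_i and (m_0, d_0) = (0, 1): a_0 = floor(sqrt(190)) = 13, since 13^2 = 169 <= 190 < 196 = 14^2.
Iterate m_{i+1} = d_i*a_i - m_i, d_{i+1} = (190 - m_{i+1}^2)/d_i, a_{i+1} = floor((a_0 + m_{i+1})/d_{i+1}):
  m_1 = 1*13 - 0 = 13, d_1 = (190 - 13^2)/1 = 21/1 = 21, a_1 = floor((13 + 13)/21) = 1.
  m_2 = 21*1 - 13 = 8, d_2 = (190 - 8^2)/21 = 126/21 = 6, a_2 = floor((13 + 8)/6) = 3.
  m_3 = 6*3 - 8 = 10, d_3 = (190 - 10^2)/6 = 90/6 = 15, a_3 = floor((13 + 10)/15) = 1.
  m_4 = 15*1 - 10 = 5, d_4 = (190 - 5^2)/15 = 165/15 = 11, a_4 = floor((13 + 5)/11) = 1.
  m_5 = 11*1 - 5 = 6, d_5 = (190 - 6^2)/11 = 154/11 = 14, a_5 = floor((13 + 6)/14) = 1.
  m_6 = 14*1 - 6 = 8, d_6 = (190 - 8^2)/14 = 126/14 = 9, a_6 = floor((13 + 8)/9) = 2.
  m_7 = 9*2 - 8 = 10, d_7 = (190 - 10^2)/9 = 90/9 = 10, a_7 = floor((13 + 10)/10) = 2.
  m_8 = 10*2 - 10 = 10, d_8 = (190 - 10^2)/10 = 90/10 = 9, a_8 = floor((13 + 10)/9) = 2.
  m_9 = 9*2 - 10 = 8, d_9 = (190 - 8^2)/9 = 126/9 = 14, a_9 = floor((13 + 8)/14) = 1.
  m_10 = 14*1 - 8 = 6, d_10 = (190 - 6^2)/14 = 154/14 = 11, a_10 = floor((13 + 6)/11) = 1.
  m_11 = 11*1 - 6 = 5, d_11 = (190 - 5^2)/11 = 165/11 = 15, a_11 = floor((13 + 5)/15) = 1.
  m_12 = 15*1 - 5 = 10, d_12 = (190 - 10^2)/15 = 90/15 = 6, a_12 = floor((13 + 10)/6) = 3.
  m_13 = 6*3 - 10 = 8, d_13 = (190 - 8^2)/6 = 126/6 = 21, a_13 = floor((13 + 8)/21) = 1.
  m_14 = 21*1 - 8 = 13, d_14 = (190 - 13^2)/21 = 21/21 = 1, a_14 = floor((13 + 13)/1) = 26.
  m_15 = 1*26 - 13 = 13, d_15 = (190 - 13^2)/1 = 21/1 = 21: (m_15, d_15) = (m_1, d_1) = (13, 21), so from here the quotients repeat a_1, ..., a_14; the period length is 14.
So sqrt(190) = [13; (1, 3, 1, 1, 1, 2, 2, 2, 1, 1, 1, 3, 1, 26)] with period length k = 14.
k is even, so the fundamental solution of x^2 - 190y^2 = 1 is (p_{k-1}, q_{k-1}) = (p_13, q_13); compute convergents through index 13.
Convergents (p_i = a_i*p_{i-1} + p_{i-2}, q_i = a_i*q_{i-1} + q_{i-2} with p_{-2}=0, p_{-1}=1, q_{-2}=1, q_{-1}=0):
  i=0: a_0=13, p_0 = 13*1 + 0 = 13, q_0 = 13*0 + 1 = 1.
  i=1: a_1=1, p_1 = 1*13 + 1 = 14, q_1 = 1*1 + 0 = 1.
  i=2: a_2=3, p_2 = 3*14 + 13 = 55, q_2 = 3*1 + 1 = 4.
  i=3: a_3=1, p_3 = 1*55 + 14 = 69, q_3 = 1*4 + 1 = 5.
  i=4: a_4=1, p_4 = 1*69 + 55 = 124, q_4 = 1*5 + 4 = 9.
  i=5: a_5=1, p_5 = 1*124 + 69 = 193, q_5 = 1*9 + 5 = 14.
  i=6: a_6=2, p_6 = 2*193 + 124 = 510, q_6 = 2*14 + 9 = 37.
  i=7: a_7=2, p_7 = 2*510 + 193 = 1213, q_7 = 2*37 + 14 = 88.
  i=8: a_8=2, p_8 = 2*1213 + 510 = 2936, q_8 = 2*88 + 37 = 213.
  i=9: a_9=1, p_9 = 1*2936 + 1213 = 4149, q_9 = 1*213 + 88 = 301.
  i=10: a_10=1, p_10 = 1*4149 + 2936 = 7085, q_10 = 1*301 + 213 = 514.
  i=11: a_11=1, p_11 = 1*7085 + 4149 = 11234, q_11 = 1*514 + 301 = 815.
  i=12: a_12=3, p_12 = 3*11234 + 7085 = 40787, q_12 = 3*815 + 514 = 2959.
  i=13: a_13=1, p_13 = 1*40787 + 11234 = 52021, q_13 = 1*2959 + 815 = 3774.
Check: 52021^2 - 190*3774^2 = 2706184441 - 2706184440 = 1, so (x, y) = (52021, 3774) solves the equation, and by the theorem it is the least positive solution.

(x, y) = (52021, 3774)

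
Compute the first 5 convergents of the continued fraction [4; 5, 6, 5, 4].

4/1, 21/5, 130/31, 671/160, 2814/671

Using the convergent recurrence p_i = a_i*p_{i-1} + p_{i-2}, q_i = a_i*q_{i-1} + q_{i-2} with p_{-2}=0, p_{-1}=1, q_{-2}=1, q_{-1}=0:
  i=0: a_0=4, p_0 = 4*1 + 0 = 4, q_0 = 4*0 + 1 = 1.
  i=1: a_1=5, p_1 = 5*4 + 1 = 21, q_1 = 5*1 + 0 = 5.
  i=2: a_2=6, p_2 = 6*21 + 4 = 130, q_2 = 6*5 + 1 = 31.
  i=3: a_3=5, p_3 = 5*130 + 21 = 671, q_3 = 5*31 + 5 = 160.
  i=4: a_4=4, p_4 = 4*671 + 130 = 2814, q_4 = 4*160 + 31 = 671.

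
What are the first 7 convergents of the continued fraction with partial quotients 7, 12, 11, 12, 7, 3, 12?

Using the convergent recurrence p_i = a_i*p_{i-1} + p_{i-2}, q_i = a_i*q_{i-1} + q_{i-2} with p_{-2}=0, p_{-1}=1, q_{-2}=1, q_{-1}=0:
  i=0: a_0=7, p_0 = 7*1 + 0 = 7, q_0 = 7*0 + 1 = 1.
  i=1: a_1=12, p_1 = 12*7 + 1 = 85, q_1 = 12*1 + 0 = 12.
  i=2: a_2=11, p_2 = 11*85 + 7 = 942, q_2 = 11*12 + 1 = 133.
  i=3: a_3=12, p_3 = 12*942 + 85 = 11389, q_3 = 12*133 + 12 = 1608.
  i=4: a_4=7, p_4 = 7*11389 + 942 = 80665, q_4 = 7*1608 + 133 = 11389.
  i=5: a_5=3, p_5 = 3*80665 + 11389 = 253384, q_5 = 3*11389 + 1608 = 35775.
  i=6: a_6=12, p_6 = 12*253384 + 80665 = 3121273, q_6 = 12*35775 + 11389 = 440689.

7/1, 85/12, 942/133, 11389/1608, 80665/11389, 253384/35775, 3121273/440689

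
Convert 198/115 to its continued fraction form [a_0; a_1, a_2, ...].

[1; 1, 2, 1, 1, 2, 6]

Run the Euclidean algorithm on 198 and 115; the successive quotients are the partial quotients a_0, a_1, ... (each step inverts the fractional part left over by the previous one):
  198 = 1*115 + 83, so a_0 = 1.
  115 = 1*83 + 32, so a_1 = 1.
  83 = 2*32 + 19, so a_2 = 2.
  32 = 1*19 + 13, so a_3 = 1.
  19 = 1*13 + 6, so a_4 = 1.
  13 = 2*6 + 1, so a_5 = 2.
  6 = 6*1 + 0, so a_6 = 6.
The remainder reaches 0 after 7 divisions, so the expansion has 7 partial quotients, read off in order.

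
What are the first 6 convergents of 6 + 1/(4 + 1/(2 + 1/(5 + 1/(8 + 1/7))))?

Using the convergent recurrence p_i = a_i*p_{i-1} + p_{i-2}, q_i = a_i*q_{i-1} + q_{i-2} with p_{-2}=0, p_{-1}=1, q_{-2}=1, q_{-1}=0:
  i=0: a_0=6, p_0 = 6*1 + 0 = 6, q_0 = 6*0 + 1 = 1.
  i=1: a_1=4, p_1 = 4*6 + 1 = 25, q_1 = 4*1 + 0 = 4.
  i=2: a_2=2, p_2 = 2*25 + 6 = 56, q_2 = 2*4 + 1 = 9.
  i=3: a_3=5, p_3 = 5*56 + 25 = 305, q_3 = 5*9 + 4 = 49.
  i=4: a_4=8, p_4 = 8*305 + 56 = 2496, q_4 = 8*49 + 9 = 401.
  i=5: a_5=7, p_5 = 7*2496 + 305 = 17777, q_5 = 7*401 + 49 = 2856.

6/1, 25/4, 56/9, 305/49, 2496/401, 17777/2856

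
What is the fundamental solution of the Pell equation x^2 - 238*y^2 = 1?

(x, y) = (11663, 756)

First expand sqrt(238) as a continued fraction. With x_i = (sqrt(238) + m_i)/d_i and (m_0, d_0) = (0, 1): a_0 = floor(sqrt(238)) = 15, since 15^2 = 225 <= 238 < 256 = 16^2.
Iterate m_{i+1} = d_i*a_i - m_i, d_{i+1} = (238 - m_{i+1}^2)/d_i, a_{i+1} = floor((a_0 + m_{i+1})/d_{i+1}):
  m_1 = 1*15 - 0 = 15, d_1 = (238 - 15^2)/1 = 13/1 = 13, a_1 = floor((15 + 15)/13) = 2.
  m_2 = 13*2 - 15 = 11, d_2 = (238 - 11^2)/13 = 117/13 = 9, a_2 = floor((15 + 11)/9) = 2.
  m_3 = 9*2 - 11 = 7, d_3 = (238 - 7^2)/9 = 189/9 = 21, a_3 = floor((15 + 7)/21) = 1.
  m_4 = 21*1 - 7 = 14, d_4 = (238 - 14^2)/21 = 42/21 = 2, a_4 = floor((15 + 14)/2) = 14.
  m_5 = 2*14 - 14 = 14, d_5 = (238 - 14^2)/2 = 42/2 = 21, a_5 = floor((15 + 14)/21) = 1.
  m_6 = 21*1 - 14 = 7, d_6 = (238 - 7^2)/21 = 189/21 = 9, a_6 = floor((15 + 7)/9) = 2.
  m_7 = 9*2 - 7 = 11, d_7 = (238 - 11^2)/9 = 117/9 = 13, a_7 = floor((15 + 11)/13) = 2.
  m_8 = 13*2 - 11 = 15, d_8 = (238 - 15^2)/13 = 13/13 = 1, a_8 = floor((15 + 15)/1) = 30.
  m_9 = 1*30 - 15 = 15, d_9 = (238 - 15^2)/1 = 13/1 = 13: (m_9, d_9) = (m_1, d_1) = (15, 13), so from here the quotients repeat a_1, ..., a_8; the period length is 8.
So sqrt(238) = [15; (2, 2, 1, 14, 1, 2, 2, 30)] with period length k = 8.
k is even, so the fundamental solution of x^2 - 238y^2 = 1 is (p_{k-1}, q_{k-1}) = (p_7, q_7); compute convergents through index 7.
Convergents (p_i = a_i*p_{i-1} + p_{i-2}, q_i = a_i*q_{i-1} + q_{i-2} with p_{-2}=0, p_{-1}=1, q_{-2}=1, q_{-1}=0):
  i=0: a_0=15, p_0 = 15*1 + 0 = 15, q_0 = 15*0 + 1 = 1.
  i=1: a_1=2, p_1 = 2*15 + 1 = 31, q_1 = 2*1 + 0 = 2.
  i=2: a_2=2, p_2 = 2*31 + 15 = 77, q_2 = 2*2 + 1 = 5.
  i=3: a_3=1, p_3 = 1*77 + 31 = 108, q_3 = 1*5 + 2 = 7.
  i=4: a_4=14, p_4 = 14*108 + 77 = 1589, q_4 = 14*7 + 5 = 103.
  i=5: a_5=1, p_5 = 1*1589 + 108 = 1697, q_5 = 1*103 + 7 = 110.
  i=6: a_6=2, p_6 = 2*1697 + 1589 = 4983, q_6 = 2*110 + 103 = 323.
  i=7: a_7=2, p_7 = 2*4983 + 1697 = 11663, q_7 = 2*323 + 110 = 756.
Check: 11663^2 - 238*756^2 = 136025569 - 136025568 = 1, so (x, y) = (11663, 756) solves the equation, and by the theorem it is the least positive solution.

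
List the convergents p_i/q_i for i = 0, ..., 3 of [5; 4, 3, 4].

5/1, 21/4, 68/13, 293/56

Using the convergent recurrence p_i = a_i*p_{i-1} + p_{i-2}, q_i = a_i*q_{i-1} + q_{i-2} with p_{-2}=0, p_{-1}=1, q_{-2}=1, q_{-1}=0:
  i=0: a_0=5, p_0 = 5*1 + 0 = 5, q_0 = 5*0 + 1 = 1.
  i=1: a_1=4, p_1 = 4*5 + 1 = 21, q_1 = 4*1 + 0 = 4.
  i=2: a_2=3, p_2 = 3*21 + 5 = 68, q_2 = 3*4 + 1 = 13.
  i=3: a_3=4, p_3 = 4*68 + 21 = 293, q_3 = 4*13 + 4 = 56.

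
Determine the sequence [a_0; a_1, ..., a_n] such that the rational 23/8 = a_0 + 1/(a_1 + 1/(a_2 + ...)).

Run the Euclidean algorithm on 23 and 8; the successive quotients are the partial quotients a_0, a_1, ... (each step inverts the fractional part left over by the previous one):
  23 = 2*8 + 7, so a_0 = 2.
  8 = 1*7 + 1, so a_1 = 1.
  7 = 7*1 + 0, so a_2 = 7.
The remainder reaches 0 after 3 divisions, so the expansion has 3 partial quotients, read off in order.

[2; 1, 7]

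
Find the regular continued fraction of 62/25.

[2; 2, 12]

Run the Euclidean algorithm on 62 and 25; the successive quotients are the partial quotients a_0, a_1, ... (each step inverts the fractional part left over by the previous one):
  62 = 2*25 + 12, so a_0 = 2.
  25 = 2*12 + 1, so a_1 = 2.
  12 = 12*1 + 0, so a_2 = 12.
The remainder reaches 0 after 3 divisions, so the expansion has 3 partial quotients, read off in order.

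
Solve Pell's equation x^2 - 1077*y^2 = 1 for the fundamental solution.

(x, y) = (23522399, 716760)

First expand sqrt(1077) as a continued fraction. With x_i = (sqrt(1077) + m_i)/d_i and (m_0, d_0) = (0, 1): a_0 = floor(sqrt(1077)) = 32, since 32^2 = 1024 <= 1077 < 1089 = 33^2.
Iterate m_{i+1} = d_i*a_i - m_i, d_{i+1} = (1077 - m_{i+1}^2)/d_i, a_{i+1} = floor((a_0 + m_{i+1})/d_{i+1}):
  m_1 = 1*32 - 0 = 32, d_1 = (1077 - 32^2)/1 = 53/1 = 53, a_1 = floor((32 + 32)/53) = 1.
  m_2 = 53*1 - 32 = 21, d_2 = (1077 - 21^2)/53 = 636/53 = 12, a_2 = floor((32 + 21)/12) = 4.
  m_3 = 12*4 - 21 = 27, d_3 = (1077 - 27^2)/12 = 348/12 = 29, a_3 = floor((32 + 27)/29) = 2.
  m_4 = 29*2 - 27 = 31, d_4 = (1077 - 31^2)/29 = 116/29 = 4, a_4 = floor((32 + 31)/4) = 15.
  m_5 = 4*15 - 31 = 29, d_5 = (1077 - 29^2)/4 = 236/4 = 59, a_5 = floor((32 + 29)/59) = 1.
  m_6 = 59*1 - 29 = 30, d_6 = (1077 - 30^2)/59 = 177/59 = 3, a_6 = floor((32 + 30)/3) = 20.
  m_7 = 3*20 - 30 = 30, d_7 = (1077 - 30^2)/3 = 177/3 = 59, a_7 = floor((32 + 30)/59) = 1.
  m_8 = 59*1 - 30 = 29, d_8 = (1077 - 29^2)/59 = 236/59 = 4, a_8 = floor((32 + 29)/4) = 15.
  m_9 = 4*15 - 29 = 31, d_9 = (1077 - 31^2)/4 = 116/4 = 29, a_9 = floor((32 + 31)/29) = 2.
  m_10 = 29*2 - 31 = 27, d_10 = (1077 - 27^2)/29 = 348/29 = 12, a_10 = floor((32 + 27)/12) = 4.
  m_11 = 12*4 - 27 = 21, d_11 = (1077 - 21^2)/12 = 636/12 = 53, a_11 = floor((32 + 21)/53) = 1.
  m_12 = 53*1 - 21 = 32, d_12 = (1077 - 32^2)/53 = 53/53 = 1, a_12 = floor((32 + 32)/1) = 64.
  m_13 = 1*64 - 32 = 32, d_13 = (1077 - 32^2)/1 = 53/1 = 53: (m_13, d_13) = (m_1, d_1) = (32, 53), so from here the quotients repeat a_1, ..., a_12; the period length is 12.
So sqrt(1077) = [32; (1, 4, 2, 15, 1, 20, 1, 15, 2, 4, 1, 64)] with period length k = 12.
k is even, so the fundamental solution of x^2 - 1077y^2 = 1 is (p_{k-1}, q_{k-1}) = (p_11, q_11); compute convergents through index 11.
Convergents (p_i = a_i*p_{i-1} + p_{i-2}, q_i = a_i*q_{i-1} + q_{i-2} with p_{-2}=0, p_{-1}=1, q_{-2}=1, q_{-1}=0):
  i=0: a_0=32, p_0 = 32*1 + 0 = 32, q_0 = 32*0 + 1 = 1.
  i=1: a_1=1, p_1 = 1*32 + 1 = 33, q_1 = 1*1 + 0 = 1.
  i=2: a_2=4, p_2 = 4*33 + 32 = 164, q_2 = 4*1 + 1 = 5.
  i=3: a_3=2, p_3 = 2*164 + 33 = 361, q_3 = 2*5 + 1 = 11.
  i=4: a_4=15, p_4 = 15*361 + 164 = 5579, q_4 = 15*11 + 5 = 170.
  i=5: a_5=1, p_5 = 1*5579 + 361 = 5940, q_5 = 1*170 + 11 = 181.
  i=6: a_6=20, p_6 = 20*5940 + 5579 = 124379, q_6 = 20*181 + 170 = 3790.
  i=7: a_7=1, p_7 = 1*124379 + 5940 = 130319, q_7 = 1*3790 + 181 = 3971.
  i=8: a_8=15, p_8 = 15*130319 + 124379 = 2079164, q_8 = 15*3971 + 3790 = 63355.
  i=9: a_9=2, p_9 = 2*2079164 + 130319 = 4288647, q_9 = 2*63355 + 3971 = 130681.
  i=10: a_10=4, p_10 = 4*4288647 + 2079164 = 19233752, q_10 = 4*130681 + 63355 = 586079.
  i=11: a_11=1, p_11 = 1*19233752 + 4288647 = 23522399, q_11 = 1*586079 + 130681 = 716760.
Check: 23522399^2 - 1077*716760^2 = 553303254715201 - 553303254715200 = 1, so (x, y) = (23522399, 716760) solves the equation, and by the theorem it is the least positive solution.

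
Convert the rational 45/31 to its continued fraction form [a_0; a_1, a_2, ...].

[1; 2, 4, 1, 2]

Run the Euclidean algorithm on 45 and 31; the successive quotients are the partial quotients a_0, a_1, ... (each step inverts the fractional part left over by the previous one):
  45 = 1*31 + 14, so a_0 = 1.
  31 = 2*14 + 3, so a_1 = 2.
  14 = 4*3 + 2, so a_2 = 4.
  3 = 1*2 + 1, so a_3 = 1.
  2 = 2*1 + 0, so a_4 = 2.
The remainder reaches 0 after 5 divisions, so the expansion has 5 partial quotients, read off in order.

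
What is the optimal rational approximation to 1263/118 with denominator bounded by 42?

289/27

Expand x = 1263/118 as a continued fraction with the Euclidean algorithm:
  1263 = 10*118 + 83, so a_0 = 10.
  118 = 1*83 + 35, so a_1 = 1.
  83 = 2*35 + 13, so a_2 = 2.
  35 = 2*13 + 9, so a_3 = 2.
  13 = 1*9 + 4, so a_4 = 1.
  9 = 2*4 + 1, so a_5 = 2.
  4 = 4*1 + 0, so a_6 = 4.
so x = [10; 1, 2, 2, 1, 2, 4].
Convergents (p_i = a_i*p_{i-1} + p_{i-2}, q_i = a_i*q_{i-1} + q_{i-2} with p_{-2}=0, p_{-1}=1, q_{-2}=1, q_{-1}=0), until the denominator exceeds 42:
  i=0: a_0=10, p_0 = 10*1 + 0 = 10, q_0 = 10*0 + 1 = 1.
  i=1: a_1=1, p_1 = 1*10 + 1 = 11, q_1 = 1*1 + 0 = 1.
  i=2: a_2=2, p_2 = 2*11 + 10 = 32, q_2 = 2*1 + 1 = 3.
  i=3: a_3=2, p_3 = 2*32 + 11 = 75, q_3 = 2*3 + 1 = 7.
  i=4: a_4=1, p_4 = 1*75 + 32 = 107, q_4 = 1*7 + 3 = 10.
  i=5: a_5=2, p_5 = 2*107 + 75 = 289, q_5 = 2*10 + 7 = 27.
  i=6: a_6=4, p_6 = 4*289 + 107 = 1263, q_6 = 4*27 + 10 = 118.
q_6 = 118 > 42, so the last convergent with denominator <= 42 is p_5/q_5 = 289/27.
The closest fraction with denominator <= 42 is either p_5/q_5 or the intermediate fraction (k*p_5 + p_4)/(k*q_5 + q_4) with the largest k >= 1 whose denominator stays <= 42; these approach x as k grows, and every other convergent or intermediate fraction in range is farther away.
Largest k: floor((42 - q_4)/q_5) = floor((42 - 10)/27) = 1.
That gives (1*289 + 107)/(1*27 + 10) = 396/37.
Compare the errors: |x - 289/27| = |1263*27 - 289*118|/(118*27) = 1/3186, and |x - 396/37| = |1263*37 - 396*118|/(118*37) = 3/4366.
Cross-multiplying, 1*4366 = 4366 < 9558 = 3*3186, so 1/3186 is smaller: the convergent 289/27 is closer to x than 396/37.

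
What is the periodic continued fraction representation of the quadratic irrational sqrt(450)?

Write x_i = (sqrt(450) + m_i)/d_i with (m_0, d_0) = (0, 1). a_0 = floor(sqrt(450)) = 21, since 21^2 = 441 <= 450 < 484 = 22^2.
Iterate m_{i+1} = d_i*a_i - m_i, d_{i+1} = (450 - m_{i+1}^2)/d_i, a_{i+1} = floor((a_0 + m_{i+1})/d_{i+1}):
  m_1 = 1*21 - 0 = 21, d_1 = (450 - 21^2)/1 = 9/1 = 9, a_1 = floor((21 + 21)/9) = 4.
  m_2 = 9*4 - 21 = 15, d_2 = (450 - 15^2)/9 = 225/9 = 25, a_2 = floor((21 + 15)/25) = 1.
  m_3 = 25*1 - 15 = 10, d_3 = (450 - 10^2)/25 = 350/25 = 14, a_3 = floor((21 + 10)/14) = 2.
  m_4 = 14*2 - 10 = 18, d_4 = (450 - 18^2)/14 = 126/14 = 9, a_4 = floor((21 + 18)/9) = 4.
  m_5 = 9*4 - 18 = 18, d_5 = (450 - 18^2)/9 = 126/9 = 14, a_5 = floor((21 + 18)/14) = 2.
  m_6 = 14*2 - 18 = 10, d_6 = (450 - 10^2)/14 = 350/14 = 25, a_6 = floor((21 + 10)/25) = 1.
  m_7 = 25*1 - 10 = 15, d_7 = (450 - 15^2)/25 = 225/25 = 9, a_7 = floor((21 + 15)/9) = 4.
  m_8 = 9*4 - 15 = 21, d_8 = (450 - 21^2)/9 = 9/9 = 1, a_8 = floor((21 + 21)/1) = 42.
  m_9 = 1*42 - 21 = 21, d_9 = (450 - 21^2)/1 = 9/1 = 9: (m_9, d_9) = (m_1, d_1) = (21, 9), so from here the quotients repeat a_1, ..., a_8; the period length is 8.
Hence the expansion of sqrt(450) is a_0 = 21 followed by the repeating block 4, 1, 2, 4, 2, 1, 4, 42 (period 8).

[21; (4, 1, 2, 4, 2, 1, 4, 42)]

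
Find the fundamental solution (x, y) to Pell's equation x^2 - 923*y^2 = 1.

First expand sqrt(923) as a continued fraction. With x_i = (sqrt(923) + m_i)/d_i and (m_0, d_0) = (0, 1): a_0 = floor(sqrt(923)) = 30, since 30^2 = 900 <= 923 < 961 = 31^2.
Iterate m_{i+1} = d_i*a_i - m_i, d_{i+1} = (923 - m_{i+1}^2)/d_i, a_{i+1} = floor((a_0 + m_{i+1})/d_{i+1}):
  m_1 = 1*30 - 0 = 30, d_1 = (923 - 30^2)/1 = 23/1 = 23, a_1 = floor((30 + 30)/23) = 2.
  m_2 = 23*2 - 30 = 16, d_2 = (923 - 16^2)/23 = 667/23 = 29, a_2 = floor((30 + 16)/29) = 1.
  m_3 = 29*1 - 16 = 13, d_3 = (923 - 13^2)/29 = 754/29 = 26, a_3 = floor((30 + 13)/26) = 1.
  m_4 = 26*1 - 13 = 13, d_4 = (923 - 13^2)/26 = 754/26 = 29, a_4 = floor((30 + 13)/29) = 1.
  m_5 = 29*1 - 13 = 16, d_5 = (923 - 16^2)/29 = 667/29 = 23, a_5 = floor((30 + 16)/23) = 2.
  m_6 = 23*2 - 16 = 30, d_6 = (923 - 30^2)/23 = 23/23 = 1, a_6 = floor((30 + 30)/1) = 60.
  m_7 = 1*60 - 30 = 30, d_7 = (923 - 30^2)/1 = 23/1 = 23: (m_7, d_7) = (m_1, d_1) = (30, 23), so from here the quotients repeat a_1, ..., a_6; the period length is 6.
So sqrt(923) = [30; (2, 1, 1, 1, 2, 60)] with period length k = 6.
k is even, so the fundamental solution of x^2 - 923y^2 = 1 is (p_{k-1}, q_{k-1}) = (p_5, q_5); compute convergents through index 5.
Convergents (p_i = a_i*p_{i-1} + p_{i-2}, q_i = a_i*q_{i-1} + q_{i-2} with p_{-2}=0, p_{-1}=1, q_{-2}=1, q_{-1}=0):
  i=0: a_0=30, p_0 = 30*1 + 0 = 30, q_0 = 30*0 + 1 = 1.
  i=1: a_1=2, p_1 = 2*30 + 1 = 61, q_1 = 2*1 + 0 = 2.
  i=2: a_2=1, p_2 = 1*61 + 30 = 91, q_2 = 1*2 + 1 = 3.
  i=3: a_3=1, p_3 = 1*91 + 61 = 152, q_3 = 1*3 + 2 = 5.
  i=4: a_4=1, p_4 = 1*152 + 91 = 243, q_4 = 1*5 + 3 = 8.
  i=5: a_5=2, p_5 = 2*243 + 152 = 638, q_5 = 2*8 + 5 = 21.
Check: 638^2 - 923*21^2 = 407044 - 407043 = 1, so (x, y) = (638, 21) solves the equation, and by the theorem it is the least positive solution.

(x, y) = (638, 21)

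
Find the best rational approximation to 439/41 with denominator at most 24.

Expand x = 439/41 as a continued fraction with the Euclidean algorithm:
  439 = 10*41 + 29, so a_0 = 10.
  41 = 1*29 + 12, so a_1 = 1.
  29 = 2*12 + 5, so a_2 = 2.
  12 = 2*5 + 2, so a_3 = 2.
  5 = 2*2 + 1, so a_4 = 2.
  2 = 2*1 + 0, so a_5 = 2.
so x = [10; 1, 2, 2, 2, 2].
Convergents (p_i = a_i*p_{i-1} + p_{i-2}, q_i = a_i*q_{i-1} + q_{i-2} with p_{-2}=0, p_{-1}=1, q_{-2}=1, q_{-1}=0), until the denominator exceeds 24:
  i=0: a_0=10, p_0 = 10*1 + 0 = 10, q_0 = 10*0 + 1 = 1.
  i=1: a_1=1, p_1 = 1*10 + 1 = 11, q_1 = 1*1 + 0 = 1.
  i=2: a_2=2, p_2 = 2*11 + 10 = 32, q_2 = 2*1 + 1 = 3.
  i=3: a_3=2, p_3 = 2*32 + 11 = 75, q_3 = 2*3 + 1 = 7.
  i=4: a_4=2, p_4 = 2*75 + 32 = 182, q_4 = 2*7 + 3 = 17.
  i=5: a_5=2, p_5 = 2*182 + 75 = 439, q_5 = 2*17 + 7 = 41.
q_5 = 41 > 24, so the last convergent with denominator <= 24 is p_4/q_4 = 182/17.
The closest fraction with denominator <= 24 is either p_4/q_4 or the intermediate fraction (k*p_4 + p_3)/(k*q_4 + q_3) with the largest k >= 1 whose denominator stays <= 24; these approach x as k grows, and every other convergent or intermediate fraction in range is farther away.
Largest k: floor((24 - q_3)/q_4) = floor((24 - 7)/17) = 1.
That gives (1*182 + 75)/(1*17 + 7) = 257/24.
Compare the errors: |x - 182/17| = |439*17 - 182*41|/(41*17) = 1/697, and |x - 257/24| = |439*24 - 257*41|/(41*24) = 1/984.
Cross-multiplying, 1*697 = 697 < 984 = 1*984, so 1/984 is smaller: the intermediate fraction 257/24 is closer to x than 182/17.

257/24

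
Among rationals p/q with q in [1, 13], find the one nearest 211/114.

24/13

Expand x = 211/114 as a continued fraction with the Euclidean algorithm:
  211 = 1*114 + 97, so a_0 = 1.
  114 = 1*97 + 17, so a_1 = 1.
  97 = 5*17 + 12, so a_2 = 5.
  17 = 1*12 + 5, so a_3 = 1.
  12 = 2*5 + 2, so a_4 = 2.
  5 = 2*2 + 1, so a_5 = 2.
  2 = 2*1 + 0, so a_6 = 2.
so x = [1; 1, 5, 1, 2, 2, 2].
Convergents (p_i = a_i*p_{i-1} + p_{i-2}, q_i = a_i*q_{i-1} + q_{i-2} with p_{-2}=0, p_{-1}=1, q_{-2}=1, q_{-1}=0), until the denominator exceeds 13:
  i=0: a_0=1, p_0 = 1*1 + 0 = 1, q_0 = 1*0 + 1 = 1.
  i=1: a_1=1, p_1 = 1*1 + 1 = 2, q_1 = 1*1 + 0 = 1.
  i=2: a_2=5, p_2 = 5*2 + 1 = 11, q_2 = 5*1 + 1 = 6.
  i=3: a_3=1, p_3 = 1*11 + 2 = 13, q_3 = 1*6 + 1 = 7.
  i=4: a_4=2, p_4 = 2*13 + 11 = 37, q_4 = 2*7 + 6 = 20.
q_4 = 20 > 13, so the last convergent with denominator <= 13 is p_3/q_3 = 13/7.
The closest fraction with denominator <= 13 is either p_3/q_3 or the intermediate fraction (k*p_3 + p_2)/(k*q_3 + q_2) with the largest k >= 1 whose denominator stays <= 13; these approach x as k grows, and every other convergent or intermediate fraction in range is farther away.
Largest k: floor((13 - q_2)/q_3) = floor((13 - 6)/7) = 1.
That gives (1*13 + 11)/(1*7 + 6) = 24/13.
Compare the errors: |x - 13/7| = |211*7 - 13*114|/(114*7) = 5/798, and |x - 24/13| = |211*13 - 24*114|/(114*13) = 7/1482.
Cross-multiplying, 7*798 = 5586 < 7410 = 5*1482, so 7/1482 is smaller: the intermediate fraction 24/13 is closer to x than 13/7.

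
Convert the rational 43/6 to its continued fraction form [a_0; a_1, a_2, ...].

Run the Euclidean algorithm on 43 and 6; the successive quotients are the partial quotients a_0, a_1, ... (each step inverts the fractional part left over by the previous one):
  43 = 7*6 + 1, so a_0 = 7.
  6 = 6*1 + 0, so a_1 = 6.
The remainder reaches 0 after 2 divisions, so the expansion has 2 partial quotients, read off in order.

[7; 6]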